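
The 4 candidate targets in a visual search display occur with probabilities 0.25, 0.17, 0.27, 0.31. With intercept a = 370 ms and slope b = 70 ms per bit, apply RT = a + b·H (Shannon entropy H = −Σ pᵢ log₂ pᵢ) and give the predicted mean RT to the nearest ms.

H = 0.25·log₂(1/0.25) + 0.17·log₂(1/0.17) + 0.27·log₂(1/0.27) + 0.31·log₂(1/0.31) = 1.9684 bits.
RT = 370 + 70 × 1.9684 = 507.79 ms.

508 ms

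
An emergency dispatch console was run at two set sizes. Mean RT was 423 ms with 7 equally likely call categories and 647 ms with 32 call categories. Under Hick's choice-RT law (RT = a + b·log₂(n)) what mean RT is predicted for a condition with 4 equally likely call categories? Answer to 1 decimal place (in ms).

340.5 ms

With log₂ n on the abscissa the relation is linear; from the two conditions:
  b = (647 − 423) / (log₂ 32 − log₂ 7) = 224 / (5 − 2.8074) = 102.160 ms/bit
  a = 423 − 102.160 × 2.8074 = 136.201 ms
Then RT(4) = 136.201 + 102.160 × log₂ 4 = 136.201 + 102.160 × 2 ≈ 340.521 ms.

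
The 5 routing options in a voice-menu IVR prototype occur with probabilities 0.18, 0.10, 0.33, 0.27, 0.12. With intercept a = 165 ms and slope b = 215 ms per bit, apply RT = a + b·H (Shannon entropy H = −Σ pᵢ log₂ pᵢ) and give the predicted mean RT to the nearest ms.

Entropy contributions −pᵢ log₂ pᵢ: 0.4453, 0.3322, 0.5278, 0.5100, 0.3671; sum H = 2.1824 bits.
RT = a + bH = 165 + 215·2.1824 = 634.22 ms.

634 ms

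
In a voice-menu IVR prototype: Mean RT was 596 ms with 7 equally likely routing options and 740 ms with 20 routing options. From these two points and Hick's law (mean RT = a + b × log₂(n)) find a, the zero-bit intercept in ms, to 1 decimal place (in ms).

329.1 ms

b = (RT₂ − RT₁)/(log₂ n₂ − log₂ n₁) = (740 − 596)/(4.3219 − 2.8074) = 95.076 ms/bit.
Intercept: a = 596 − 95.076·log₂(7) = 329.087 ms.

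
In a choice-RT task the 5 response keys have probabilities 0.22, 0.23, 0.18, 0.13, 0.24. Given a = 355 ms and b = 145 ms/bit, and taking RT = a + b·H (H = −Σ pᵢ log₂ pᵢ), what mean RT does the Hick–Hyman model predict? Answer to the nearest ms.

H = 0.22·log₂(1/0.22) + 0.23·log₂(1/0.23) + 0.18·log₂(1/0.18) + 0.13·log₂(1/0.13) + 0.24·log₂(1/0.24) = 2.2903 bits.
RT = 355 + 145 × 2.2903 = 687.10 ms.

687 ms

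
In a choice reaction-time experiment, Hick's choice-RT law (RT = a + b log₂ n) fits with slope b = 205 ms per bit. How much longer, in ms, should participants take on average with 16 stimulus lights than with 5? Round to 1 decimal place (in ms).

344.0 ms

Only the slope matters, since a is common to both: ΔRT = b·log₂(n₂/n₁).
log₂(16) − log₂(5) = 4 − 2.3219 = 1.6781.
ΔRT = 205 × 1.6781 = 344.005 ms.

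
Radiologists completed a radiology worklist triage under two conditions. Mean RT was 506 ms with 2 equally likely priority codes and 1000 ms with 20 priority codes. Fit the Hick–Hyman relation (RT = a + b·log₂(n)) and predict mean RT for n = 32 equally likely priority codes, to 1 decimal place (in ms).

Solve the two-equation system in a and b:
  b = (1000 − 506) / (log₂ 20 − log₂ 2) = 494 / (4.3219 − 1) = 148.709 ms/bit
  a = 506 − 148.709 × 1 = 357.291 ms
Then RT(32) = 357.291 + 148.709 × log₂ 32 = 357.291 + 148.709 × 5 ≈ 1100.835 ms.

1100.8 ms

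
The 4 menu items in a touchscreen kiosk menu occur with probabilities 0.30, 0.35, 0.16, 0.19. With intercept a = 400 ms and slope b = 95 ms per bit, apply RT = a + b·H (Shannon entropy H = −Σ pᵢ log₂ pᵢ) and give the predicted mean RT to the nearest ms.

H = 0.30·log₂(1/0.30) + 0.35·log₂(1/0.35) + 0.16·log₂(1/0.16) + 0.19·log₂(1/0.19) = 1.9294 bits.
RT = 400 + 95 × 1.9294 = 583.30 ms.

583 ms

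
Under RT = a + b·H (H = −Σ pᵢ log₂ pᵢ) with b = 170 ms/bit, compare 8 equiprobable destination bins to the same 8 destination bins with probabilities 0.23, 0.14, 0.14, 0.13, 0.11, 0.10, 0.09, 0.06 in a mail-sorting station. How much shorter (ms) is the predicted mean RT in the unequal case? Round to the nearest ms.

16 ms

The RT saving is b·ΔH. Equiprobable H₀ = log₂(8) = 3.0000 bits; with the given probabilities H = 2.9032 bits.
b·(H₀ − H) = 170 × (3.0000 − 2.9032) = 16.46 ms.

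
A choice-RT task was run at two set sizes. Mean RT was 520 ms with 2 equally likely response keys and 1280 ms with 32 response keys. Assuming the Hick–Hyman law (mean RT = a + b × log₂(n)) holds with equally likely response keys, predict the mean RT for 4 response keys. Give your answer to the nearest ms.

710 ms

Solve the two-equation system in a and b:
  b = (1280 − 520) / (log₂ 32 − log₂ 2) = 760 / (5 − 1) = 190 ms/bit
  a = 520 − 190 × 1 = 330 ms
Then RT(4) = 330 + 190 × log₂ 4 = 330 + 190 × 2 ≈ 710.000 ms.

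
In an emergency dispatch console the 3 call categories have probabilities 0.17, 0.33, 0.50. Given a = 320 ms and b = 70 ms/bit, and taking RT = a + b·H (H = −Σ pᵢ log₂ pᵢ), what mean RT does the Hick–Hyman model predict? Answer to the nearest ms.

422 ms

H = 0.17·log₂(1/0.17) + 0.33·log₂(1/0.33) + 0.50·log₂(1/0.50) = 1.4624 bits.
RT = 320 + 70 × 1.4624 = 422.37 ms.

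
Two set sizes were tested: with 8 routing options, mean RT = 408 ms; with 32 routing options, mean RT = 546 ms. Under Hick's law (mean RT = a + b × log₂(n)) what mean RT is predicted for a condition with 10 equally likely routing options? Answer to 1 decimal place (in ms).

Solve the two-equation system in a and b:
  b = (546 − 408) / (log₂ 32 − log₂ 8) = 138 / (5 − 3) = 69.000 ms/bit
  a = 408 − 69.000 × 3 = 201.000 ms
Then RT(10) = 201.000 + 69.000 × log₂ 10 = 201.000 + 69.000 × 3.3219 ≈ 430.213 ms.

430.2 ms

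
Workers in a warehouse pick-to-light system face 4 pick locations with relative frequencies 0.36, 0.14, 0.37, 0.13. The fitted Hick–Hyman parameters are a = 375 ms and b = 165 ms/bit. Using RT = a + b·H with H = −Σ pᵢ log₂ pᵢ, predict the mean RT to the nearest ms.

H = 0.36·log₂(1/0.36) + 0.14·log₂(1/0.14) + 0.37·log₂(1/0.37) + 0.13·log₂(1/0.13) = 1.8411 bits.
RT = 375 + 165 × 1.8411 = 678.78 ms.

679 ms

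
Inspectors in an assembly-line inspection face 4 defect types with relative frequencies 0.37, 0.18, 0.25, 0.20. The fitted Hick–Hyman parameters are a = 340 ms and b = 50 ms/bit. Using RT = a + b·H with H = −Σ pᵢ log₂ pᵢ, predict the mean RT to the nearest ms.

Entropy contributions −pᵢ log₂ pᵢ: 0.5307, 0.4453, 0.5000, 0.4644; sum H = 1.9404 bits.
RT = a + bH = 340 + 50·1.9404 = 437.02 ms.

437 ms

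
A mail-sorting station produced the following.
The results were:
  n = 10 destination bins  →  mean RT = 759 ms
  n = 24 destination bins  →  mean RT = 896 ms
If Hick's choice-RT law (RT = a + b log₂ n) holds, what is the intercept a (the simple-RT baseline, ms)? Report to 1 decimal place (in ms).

398.7 ms

b = (RT₂ − RT₁)/(log₂ n₂ − log₂ n₁) = (896 − 759)/(4.5850 − 3.3219) = 108.469 ms/bit.
Intercept: a = 759 − 108.469·log₂(10) = 398.674 ms.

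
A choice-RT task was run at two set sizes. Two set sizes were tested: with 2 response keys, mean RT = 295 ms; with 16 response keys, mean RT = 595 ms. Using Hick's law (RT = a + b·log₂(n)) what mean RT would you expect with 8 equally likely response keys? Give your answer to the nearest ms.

With log₂ n on the abscissa the relation is linear; from the two conditions:
  b = (595 − 295) / (log₂ 16 − log₂ 2) = 300 / (4 − 1) = 100 ms/bit
  a = 295 − 100 × 1 = 195 ms
Then RT(8) = 195 + 100 × log₂ 8 = 195 + 100 × 3 ≈ 495.000 ms.

495 ms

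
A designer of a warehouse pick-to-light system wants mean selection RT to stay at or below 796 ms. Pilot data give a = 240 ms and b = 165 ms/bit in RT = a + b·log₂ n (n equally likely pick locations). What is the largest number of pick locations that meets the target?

10

165·log₂ n ≤ 796 − 240 = 556, giving log₂ n ≤ 3.3697 and n ≤ 10.337. The largest whole number is 10.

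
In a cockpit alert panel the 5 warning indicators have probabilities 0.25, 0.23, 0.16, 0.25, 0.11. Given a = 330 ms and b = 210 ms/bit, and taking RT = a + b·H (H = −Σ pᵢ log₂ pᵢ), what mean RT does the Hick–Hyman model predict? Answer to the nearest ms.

805 ms

Entropy contributions −pᵢ log₂ pᵢ: 0.5000, 0.4877, 0.4230, 0.5000, 0.3503; sum H = 2.2610 bits.
RT = a + bH = 330 + 210·2.2610 = 804.80 ms.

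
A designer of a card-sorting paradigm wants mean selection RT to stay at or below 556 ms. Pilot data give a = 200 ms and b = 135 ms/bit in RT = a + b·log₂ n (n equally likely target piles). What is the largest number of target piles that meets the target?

6

Information budget: (556 − 200)/135 = 2.6370 bits, so n ≤ 2^2.6370 = 6.221 → at most 6.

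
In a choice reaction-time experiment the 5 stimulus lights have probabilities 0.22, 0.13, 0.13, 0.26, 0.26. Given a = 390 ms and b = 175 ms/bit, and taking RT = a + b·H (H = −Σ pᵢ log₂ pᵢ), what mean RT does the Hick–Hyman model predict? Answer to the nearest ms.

785 ms

H = 0.22·log₂(1/0.22) + 0.13·log₂(1/0.13) + 0.13·log₂(1/0.13) + 0.26·log₂(1/0.26) + 0.26·log₂(1/0.26) = 2.2564 bits.
RT = 390 + 175 × 2.2564 = 784.88 ms.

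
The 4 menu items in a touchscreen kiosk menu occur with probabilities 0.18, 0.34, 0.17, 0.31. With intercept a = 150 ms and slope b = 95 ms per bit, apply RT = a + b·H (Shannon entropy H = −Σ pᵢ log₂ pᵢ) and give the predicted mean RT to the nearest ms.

334 ms

Entropy contributions −pᵢ log₂ pᵢ: 0.4453, 0.5292, 0.4346, 0.5238; sum H = 1.9329 bits.
RT = a + bH = 150 + 95·1.9329 = 333.62 ms.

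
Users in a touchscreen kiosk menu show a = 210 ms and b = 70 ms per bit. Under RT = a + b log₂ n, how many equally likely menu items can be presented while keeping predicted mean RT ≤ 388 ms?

5

70·log₂ n ≤ 388 − 210 = 178, giving log₂ n ≤ 2.5429 and n ≤ 5.827. The largest whole number is 5.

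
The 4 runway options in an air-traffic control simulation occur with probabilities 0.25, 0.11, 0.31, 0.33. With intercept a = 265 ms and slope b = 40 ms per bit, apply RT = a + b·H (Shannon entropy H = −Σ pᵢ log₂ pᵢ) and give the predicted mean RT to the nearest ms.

341 ms

H = 0.25·log₂(1/0.25) + 0.11·log₂(1/0.11) + 0.31·log₂(1/0.31) + 0.33·log₂(1/0.33) = 1.9019 bits.
RT = 265 + 40 × 1.9019 = 341.08 ms.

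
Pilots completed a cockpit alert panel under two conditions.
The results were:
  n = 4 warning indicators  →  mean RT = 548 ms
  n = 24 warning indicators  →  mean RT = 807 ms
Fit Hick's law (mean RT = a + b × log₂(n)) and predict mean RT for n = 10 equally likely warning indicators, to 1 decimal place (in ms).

Solve the two-equation system in a and b:
  b = (807 − 548) / (log₂ 24 − log₂ 4) = 259 / (4.5850 − 2) = 100.195 ms/bit
  a = 548 − 100.195 × 2 = 347.610 ms
Then RT(10) = 347.610 + 100.195 × log₂ 10 = 347.610 + 100.195 × 3.3219 ≈ 680.450 ms.

680.5 ms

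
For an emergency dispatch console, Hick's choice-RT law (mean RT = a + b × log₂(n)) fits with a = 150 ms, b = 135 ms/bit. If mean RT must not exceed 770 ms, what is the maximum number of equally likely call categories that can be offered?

24

Set 150 + 135·log₂ n ≤ 770 → log₂ n ≤ (770 − 150)/135 = 4.5926.
So n ≤ 2^4.5926 = 24.127; the largest integer n is 24.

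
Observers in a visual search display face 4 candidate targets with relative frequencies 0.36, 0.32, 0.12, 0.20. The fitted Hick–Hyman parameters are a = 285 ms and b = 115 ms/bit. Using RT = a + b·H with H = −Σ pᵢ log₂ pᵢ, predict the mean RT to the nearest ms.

Entropy contributions −pᵢ log₂ pᵢ: 0.5306, 0.5260, 0.3671, 0.4644; sum H = 1.8881 bits.
RT = a + bH = 285 + 115·1.8881 = 502.13 ms.

502 ms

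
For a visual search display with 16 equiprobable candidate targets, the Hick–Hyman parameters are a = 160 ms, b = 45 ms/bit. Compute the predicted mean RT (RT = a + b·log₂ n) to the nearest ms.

340 ms

log₂(16) = 4 bits, so RT = 160 + 45 × 4 ≈ 340.000 ms.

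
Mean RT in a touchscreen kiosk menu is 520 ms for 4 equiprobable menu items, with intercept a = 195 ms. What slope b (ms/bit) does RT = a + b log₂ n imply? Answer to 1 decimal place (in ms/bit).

4 alternatives carry log₂ 4 = 2 bits; the choice cost is 520 − 195 = 325 ms, so b = 325/2 = 162.500 ms/bit.

162.5 ms/bit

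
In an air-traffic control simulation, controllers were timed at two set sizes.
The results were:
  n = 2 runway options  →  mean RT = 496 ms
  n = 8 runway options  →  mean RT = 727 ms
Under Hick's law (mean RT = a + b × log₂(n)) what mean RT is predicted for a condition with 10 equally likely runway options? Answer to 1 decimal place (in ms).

764.2 ms

Fit slope and intercept:
  b = (727 − 496) / (log₂ 8 − log₂ 2) = 231 / (3 − 1) = 115.500 ms/bit
  a = 496 − 115.500 × 1 = 380.500 ms
Then RT(10) = 380.500 + 115.500 × log₂ 10 = 380.500 + 115.500 × 3.3219 ≈ 764.183 ms.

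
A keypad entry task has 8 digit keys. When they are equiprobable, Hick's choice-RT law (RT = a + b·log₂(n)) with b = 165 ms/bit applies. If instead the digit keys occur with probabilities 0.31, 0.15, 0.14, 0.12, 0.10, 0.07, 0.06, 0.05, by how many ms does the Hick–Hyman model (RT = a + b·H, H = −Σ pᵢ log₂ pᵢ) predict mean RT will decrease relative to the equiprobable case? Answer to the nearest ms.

40 ms

The RT saving is b·ΔH. Equiprobable H₀ = log₂(8) = 3.0000 bits; with the given probabilities H = 2.7589 bits.
b·(H₀ − H) = 165 × (3.0000 − 2.7589) = 39.78 ms.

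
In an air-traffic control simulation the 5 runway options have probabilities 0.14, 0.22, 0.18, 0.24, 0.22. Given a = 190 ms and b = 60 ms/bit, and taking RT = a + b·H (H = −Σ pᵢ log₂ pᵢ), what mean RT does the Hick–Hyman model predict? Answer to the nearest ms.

328 ms

H = 0.14·log₂(1/0.14) + 0.22·log₂(1/0.22) + 0.18·log₂(1/0.18) + 0.24·log₂(1/0.24) + 0.22·log₂(1/0.22) = 2.2977 bits.
RT = 190 + 60 × 2.2977 = 327.86 ms.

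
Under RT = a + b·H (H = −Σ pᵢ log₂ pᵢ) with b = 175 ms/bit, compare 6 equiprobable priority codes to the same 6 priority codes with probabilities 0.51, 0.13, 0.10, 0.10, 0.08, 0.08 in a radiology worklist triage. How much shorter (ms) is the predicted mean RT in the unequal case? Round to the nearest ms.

80 ms

The RT saving is b·ΔH. Equiprobable H₀ = log₂(6) = 2.5850 bits; with the given probabilities H = 2.1255 bits.
b·(H₀ − H) = 175 × (2.5850 − 2.1255) = 80.41 ms.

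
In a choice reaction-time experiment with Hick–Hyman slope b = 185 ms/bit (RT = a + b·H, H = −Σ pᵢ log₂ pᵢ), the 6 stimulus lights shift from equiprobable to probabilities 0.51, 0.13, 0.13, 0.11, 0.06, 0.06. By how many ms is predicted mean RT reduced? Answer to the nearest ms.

90 ms

The RT saving is b·ΔH. Equiprobable H₀ = log₂(6) = 2.5850 bits; with the given probabilities H = 2.0981 bits.
b·(H₀ − H) = 185 × (2.5850 − 2.0981) = 90.07 ms.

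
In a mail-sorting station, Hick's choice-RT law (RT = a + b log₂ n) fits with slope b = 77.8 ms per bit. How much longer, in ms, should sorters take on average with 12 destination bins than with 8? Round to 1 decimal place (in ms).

45.5 ms

ΔRT = (a + b log₂ n₂) − (a + b log₂ n₁) = b·(log₂ n₂ − log₂ n₁).
log₂(12) − log₂(8) = 3.5850 − 3 = 0.5850.
ΔRT = 77.8 × 0.5850 = 45.510 ms.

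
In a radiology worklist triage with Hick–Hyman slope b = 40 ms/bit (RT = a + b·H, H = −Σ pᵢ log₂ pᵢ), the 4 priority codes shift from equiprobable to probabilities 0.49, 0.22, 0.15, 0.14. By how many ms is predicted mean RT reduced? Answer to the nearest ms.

Equiprobable entropy H₀ = log₂ 4 = 2.0000 bits.
Skewed entropy H = −Σ pᵢ log₂ pᵢ = 1.7925 bits.
ΔRT = b·(H₀ − H) = 40 × 0.2075 = 8.30 ms.

8 ms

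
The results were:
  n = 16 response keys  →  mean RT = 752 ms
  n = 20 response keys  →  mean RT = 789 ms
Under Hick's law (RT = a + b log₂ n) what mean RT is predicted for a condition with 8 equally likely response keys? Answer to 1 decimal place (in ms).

637.1 ms

Solve the two-equation system in a and b:
  b = (789 − 752) / (log₂ 20 − log₂ 16) = 37 / (4.3219 − 4) = 114.932 ms/bit
  a = 752 − 114.932 × 4 = 292.270 ms
Then RT(8) = 292.270 + 114.932 × log₂ 8 = 292.270 + 114.932 × 3 ≈ 637.068 ms.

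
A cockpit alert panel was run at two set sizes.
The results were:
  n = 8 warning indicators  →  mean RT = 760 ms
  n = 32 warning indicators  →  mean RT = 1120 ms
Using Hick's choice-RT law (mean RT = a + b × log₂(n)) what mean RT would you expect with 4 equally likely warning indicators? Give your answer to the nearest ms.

580 ms

With log₂ n on the abscissa the relation is linear; from the two conditions:
  b = (1120 − 760) / (log₂ 32 − log₂ 8) = 360 / (5 − 3) = 180 ms/bit
  a = 760 − 180 × 3 = 220 ms
Then RT(4) = 220 + 180 × log₂ 4 = 220 + 180 × 2 ≈ 580.000 ms.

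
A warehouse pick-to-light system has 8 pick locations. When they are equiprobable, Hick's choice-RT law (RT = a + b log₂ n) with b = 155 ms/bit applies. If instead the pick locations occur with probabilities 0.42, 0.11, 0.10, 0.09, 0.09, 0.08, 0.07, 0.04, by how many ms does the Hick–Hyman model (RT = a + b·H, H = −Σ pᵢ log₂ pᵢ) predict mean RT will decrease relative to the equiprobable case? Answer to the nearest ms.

Equiprobable entropy H₀ = log₂ 8 = 3.0000 bits.
Skewed entropy H = −Σ pᵢ log₂ pᵢ = 2.5793 bits.
ΔRT = b·(H₀ − H) = 155 × 0.4207 = 65.22 ms.

65 ms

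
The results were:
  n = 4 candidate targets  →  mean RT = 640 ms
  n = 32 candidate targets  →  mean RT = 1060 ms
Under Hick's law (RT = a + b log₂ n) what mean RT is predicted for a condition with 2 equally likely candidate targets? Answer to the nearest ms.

500 ms

Solve the two-equation system in a and b:
  b = (1060 − 640) / (log₂ 32 − log₂ 4) = 420 / (5 − 2) = 140 ms/bit
  a = 640 − 140 × 2 = 360 ms
Then RT(2) = 360 + 140 × log₂ 2 = 360 + 140 × 1 ≈ 500.000 ms.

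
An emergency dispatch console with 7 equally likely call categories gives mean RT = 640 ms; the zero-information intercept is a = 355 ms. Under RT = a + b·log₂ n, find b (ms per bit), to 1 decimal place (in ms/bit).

b = (640 − 355) / log₂(7) = 285 / 2.8074 = 101.519 ms/bit.

101.5 ms/bit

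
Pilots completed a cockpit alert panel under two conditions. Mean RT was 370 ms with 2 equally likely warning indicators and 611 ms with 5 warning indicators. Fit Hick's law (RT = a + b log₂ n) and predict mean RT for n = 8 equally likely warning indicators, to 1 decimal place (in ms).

734.6 ms

Solve the two-equation system in a and b:
  b = (611 − 370) / (log₂ 5 − log₂ 2) = 241 / (2.3219 − 1) = 182.309 ms/bit
  a = 370 − 182.309 × 1 = 187.691 ms
Then RT(8) = 187.691 + 182.309 × log₂ 8 = 187.691 + 182.309 × 3 ≈ 734.619 ms.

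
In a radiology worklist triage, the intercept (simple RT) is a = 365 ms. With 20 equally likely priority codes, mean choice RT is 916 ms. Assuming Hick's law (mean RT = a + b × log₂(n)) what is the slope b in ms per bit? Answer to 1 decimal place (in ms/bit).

20 alternatives carry log₂ 20 = 4.3219 bits; the choice cost is 916 − 365 = 551 ms, so b = 551/4.3219 = 127.489 ms/bit.

127.5 ms/bit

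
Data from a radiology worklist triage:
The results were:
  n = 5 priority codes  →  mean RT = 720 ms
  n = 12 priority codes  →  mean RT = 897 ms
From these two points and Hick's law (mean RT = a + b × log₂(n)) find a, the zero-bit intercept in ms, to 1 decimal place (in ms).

394.6 ms

b = (RT₂ − RT₁)/(log₂ n₂ − log₂ n₁) = (897 − 720)/(3.5850 − 2.3219) = 140.139 ms/bit.
Intercept: a = 720 − 140.139·log₂(5) = 394.608 ms.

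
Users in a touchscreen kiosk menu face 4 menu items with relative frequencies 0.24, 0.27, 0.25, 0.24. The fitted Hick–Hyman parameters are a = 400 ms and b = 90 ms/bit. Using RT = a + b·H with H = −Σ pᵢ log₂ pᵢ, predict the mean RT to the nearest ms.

580 ms

H = 0.24·log₂(1/0.24) + 0.27·log₂(1/0.27) + 0.25·log₂(1/0.25) + 0.24·log₂(1/0.24) = 1.9983 bits.
RT = 400 + 90 × 1.9983 = 579.85 ms.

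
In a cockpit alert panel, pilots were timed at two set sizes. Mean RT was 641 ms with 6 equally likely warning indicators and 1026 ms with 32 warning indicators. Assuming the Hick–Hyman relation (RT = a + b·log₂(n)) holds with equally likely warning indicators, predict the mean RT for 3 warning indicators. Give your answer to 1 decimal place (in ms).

Fit slope and intercept:
  b = (1026 − 641) / (log₂ 32 − log₂ 6) = 385 / (5 − 2.5850) = 159.418 ms/bit
  a = 641 − 159.418 × 2.5850 = 228.911 ms
Then RT(3) = 228.911 + 159.418 × log₂ 3 = 228.911 + 159.418 × 1.5850 ≈ 481.582 ms.

481.6 ms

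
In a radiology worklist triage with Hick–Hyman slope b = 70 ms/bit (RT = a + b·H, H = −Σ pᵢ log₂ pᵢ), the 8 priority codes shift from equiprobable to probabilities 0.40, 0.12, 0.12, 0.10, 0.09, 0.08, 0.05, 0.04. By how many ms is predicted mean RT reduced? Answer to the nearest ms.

28 ms

The RT saving is b·ΔH. Equiprobable H₀ = log₂(8) = 3.0000 bits; with the given probabilities H = 2.6011 bits.
b·(H₀ − H) = 70 × (3.0000 − 2.6011) = 27.92 ms.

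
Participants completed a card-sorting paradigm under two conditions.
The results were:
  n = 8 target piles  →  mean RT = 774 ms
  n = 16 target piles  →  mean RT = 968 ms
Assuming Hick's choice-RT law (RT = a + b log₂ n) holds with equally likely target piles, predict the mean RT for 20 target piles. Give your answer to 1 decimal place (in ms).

1030.5 ms

Solve the two-equation system in a and b:
  b = (968 − 774) / (log₂ 16 − log₂ 8) = 194 / (4 − 3) = 194.000 ms/bit
  a = 774 − 194.000 × 3 = 192.000 ms
Then RT(20) = 192.000 + 194.000 × log₂ 20 = 192.000 + 194.000 × 4.3219 ≈ 1030.454 ms.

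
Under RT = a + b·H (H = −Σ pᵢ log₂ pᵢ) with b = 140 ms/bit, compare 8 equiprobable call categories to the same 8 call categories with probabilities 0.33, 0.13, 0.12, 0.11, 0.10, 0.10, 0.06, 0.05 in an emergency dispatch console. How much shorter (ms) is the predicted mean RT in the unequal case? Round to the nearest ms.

35 ms

Equiprobable entropy H₀ = log₂ 8 = 3.0000 bits.
Skewed entropy H = −Σ pᵢ log₂ pᵢ = 2.7518 bits.
ΔRT = b·(H₀ − H) = 140 × 0.2482 = 34.74 ms.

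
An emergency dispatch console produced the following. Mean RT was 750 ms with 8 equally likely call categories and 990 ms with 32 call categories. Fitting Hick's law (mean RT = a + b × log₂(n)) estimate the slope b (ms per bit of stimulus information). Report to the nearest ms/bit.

120 ms/bit

b = (RT₂ − RT₁)/(log₂ n₂ − log₂ n₁) = (990 − 750)/(5 − 3) = 120 ms/bit.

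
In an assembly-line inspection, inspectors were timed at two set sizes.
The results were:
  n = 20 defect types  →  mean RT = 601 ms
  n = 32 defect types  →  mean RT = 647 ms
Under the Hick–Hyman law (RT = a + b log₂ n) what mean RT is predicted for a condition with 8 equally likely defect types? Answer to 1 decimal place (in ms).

511.3 ms

Solve the two-equation system in a and b:
  b = (647 − 601) / (log₂ 32 − log₂ 20) = 46 / (5 − 4.3219) = 67.839 ms/bit
  a = 601 − 67.839 × 4.3219 = 307.803 ms
Then RT(8) = 307.803 + 67.839 × log₂ 8 = 307.803 + 67.839 × 3 ≈ 511.321 ms.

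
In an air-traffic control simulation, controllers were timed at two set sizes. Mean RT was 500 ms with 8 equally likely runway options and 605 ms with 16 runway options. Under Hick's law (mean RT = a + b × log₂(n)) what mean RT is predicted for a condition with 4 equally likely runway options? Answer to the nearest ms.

395 ms

With log₂ n on the abscissa the relation is linear; from the two conditions:
  b = (605 − 500) / (log₂ 16 − log₂ 8) = 105 / (4 − 3) = 105 ms/bit
  a = 500 − 105 × 3 = 185 ms
Then RT(4) = 185 + 105 × log₂ 4 = 185 + 105 × 2 ≈ 395.000 ms.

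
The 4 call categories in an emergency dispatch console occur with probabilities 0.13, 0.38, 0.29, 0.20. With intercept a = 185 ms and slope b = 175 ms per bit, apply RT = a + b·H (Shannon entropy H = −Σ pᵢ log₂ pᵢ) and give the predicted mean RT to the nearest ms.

Entropy contributions −pᵢ log₂ pᵢ: 0.3826, 0.5305, 0.5179, 0.4644; sum H = 1.8954 bits.
RT = a + bH = 185 + 175·1.8954 = 516.69 ms.

517 ms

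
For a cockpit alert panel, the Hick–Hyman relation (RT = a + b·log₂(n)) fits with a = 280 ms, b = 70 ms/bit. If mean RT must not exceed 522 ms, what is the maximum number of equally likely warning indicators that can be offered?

70·log₂ n ≤ 522 − 280 = 242, giving log₂ n ≤ 3.4571 and n ≤ 10.983. The largest whole number is 10.

10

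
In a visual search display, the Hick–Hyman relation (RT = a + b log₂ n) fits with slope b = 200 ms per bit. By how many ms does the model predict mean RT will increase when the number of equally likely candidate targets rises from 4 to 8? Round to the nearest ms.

ΔRT = (a + b log₂ n₂) − (a + b log₂ n₁) = b·(log₂ n₂ − log₂ n₁).
log₂(8) − log₂(4) = log₂(8/4) = log₂(2) = 1.
ΔRT = 200 × 1.0000 = 200.000 ms.

200 ms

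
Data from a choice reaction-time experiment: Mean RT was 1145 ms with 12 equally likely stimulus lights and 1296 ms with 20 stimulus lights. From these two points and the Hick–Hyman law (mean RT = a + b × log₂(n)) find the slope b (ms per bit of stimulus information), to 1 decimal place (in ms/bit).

204.9 ms/bit

The slope on a log₂ axis is (1296 − 1145) / (4.3219 − 3.5850) = 204.894 ms/bit.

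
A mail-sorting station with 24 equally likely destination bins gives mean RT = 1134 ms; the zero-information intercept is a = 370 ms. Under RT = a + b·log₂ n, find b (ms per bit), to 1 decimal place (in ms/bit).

166.6 ms/bit

log₂(24) = 4.5850 bits.
b = (RT − a)/log₂ n = (1134 − 370) / 4.5850 = 166.632 ms/bit.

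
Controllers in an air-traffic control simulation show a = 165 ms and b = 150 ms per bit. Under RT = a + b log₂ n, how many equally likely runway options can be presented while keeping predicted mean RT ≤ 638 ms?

Set 165 + 150·log₂ n ≤ 638 → log₂ n ≤ (638 − 165)/150 = 3.1533.
So n ≤ 2^3.1533 = 8.897; the largest integer n is 8.

8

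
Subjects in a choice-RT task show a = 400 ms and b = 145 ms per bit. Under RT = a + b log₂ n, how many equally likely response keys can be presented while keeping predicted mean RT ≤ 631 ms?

3

Information budget: (631 − 400)/145 = 1.5931 bits, so n ≤ 2^1.5931 = 3.017 → at most 3.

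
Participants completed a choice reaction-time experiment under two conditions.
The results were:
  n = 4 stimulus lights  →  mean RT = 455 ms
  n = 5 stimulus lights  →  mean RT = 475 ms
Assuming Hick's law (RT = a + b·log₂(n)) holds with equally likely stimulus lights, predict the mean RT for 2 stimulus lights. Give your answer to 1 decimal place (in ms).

Fit slope and intercept:
  b = (475 − 455) / (log₂ 5 − log₂ 4) = 20 / (2.3219 − 2) = 62.126 ms/bit
  a = 455 − 62.126 × 2 = 330.749 ms
Then RT(2) = 330.749 + 62.126 × log₂ 2 = 330.749 + 62.126 × 1 ≈ 392.874 ms.

392.9 ms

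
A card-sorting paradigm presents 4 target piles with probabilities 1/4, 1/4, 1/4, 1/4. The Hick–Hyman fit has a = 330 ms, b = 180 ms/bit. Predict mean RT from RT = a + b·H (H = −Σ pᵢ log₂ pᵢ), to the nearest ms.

H = −Σ pᵢ log₂ pᵢ = 0.25·2 + 0.25·2 + 0.25·2 + 0.25·2 = 2.000 bits.
RT = 330 + 180 × 2.000 = 690.00 ms.

690 ms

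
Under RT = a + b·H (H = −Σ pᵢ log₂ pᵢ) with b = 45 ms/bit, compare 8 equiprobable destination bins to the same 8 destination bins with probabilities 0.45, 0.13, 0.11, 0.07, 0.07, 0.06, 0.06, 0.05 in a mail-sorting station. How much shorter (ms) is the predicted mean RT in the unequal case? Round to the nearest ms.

23 ms

The RT saving is b·ΔH. Equiprobable H₀ = log₂(8) = 3.0000 bits; with the given probabilities H = 2.4916 bits.
b·(H₀ − H) = 45 × (3.0000 − 2.4916) = 22.88 ms.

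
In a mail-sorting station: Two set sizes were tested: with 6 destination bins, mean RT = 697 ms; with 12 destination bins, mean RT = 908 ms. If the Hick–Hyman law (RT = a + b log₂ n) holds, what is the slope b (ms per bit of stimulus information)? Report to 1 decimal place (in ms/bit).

211.0 ms/bit

b = (RT₂ − RT₁)/(log₂ n₂ − log₂ n₁) = (908 − 697)/(3.5850 − 2.5850) = 211.000 ms/bit.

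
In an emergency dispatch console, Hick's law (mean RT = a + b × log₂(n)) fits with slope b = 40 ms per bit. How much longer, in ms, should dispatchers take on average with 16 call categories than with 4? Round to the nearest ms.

The intercept a cancels: ΔRT = b·(log₂ n₂ − log₂ n₁) = b·log₂(n₂/n₁).
log₂(16) − log₂(4) = log₂(16/4) = log₂(4) = 2.
ΔRT = 40 × 2.0000 = 80.000 ms.

80 ms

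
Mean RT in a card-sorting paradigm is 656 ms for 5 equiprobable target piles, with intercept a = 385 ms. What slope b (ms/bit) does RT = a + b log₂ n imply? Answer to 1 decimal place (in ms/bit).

116.7 ms/bit

5 alternatives carry log₂ 5 = 2.3219 bits; the choice cost is 656 − 385 = 271 ms, so b = 271/2.3219 = 116.713 ms/bit.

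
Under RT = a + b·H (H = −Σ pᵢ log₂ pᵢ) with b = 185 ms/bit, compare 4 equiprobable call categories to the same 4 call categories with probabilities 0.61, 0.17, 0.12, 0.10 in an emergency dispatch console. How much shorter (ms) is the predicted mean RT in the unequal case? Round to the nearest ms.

The RT saving is b·ΔH. Equiprobable H₀ = log₂(4) = 2.0000 bits; with the given probabilities H = 1.5688 bits.
b·(H₀ − H) = 185 × (2.0000 − 1.5688) = 79.76 ms.

80 ms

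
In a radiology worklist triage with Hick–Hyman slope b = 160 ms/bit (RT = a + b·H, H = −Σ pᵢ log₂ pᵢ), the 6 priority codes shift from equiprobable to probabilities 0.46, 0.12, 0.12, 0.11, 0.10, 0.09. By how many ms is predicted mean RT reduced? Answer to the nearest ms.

54 ms

The RT saving is b·ΔH. Equiprobable H₀ = log₂(6) = 2.5850 bits; with the given probabilities H = 2.2446 bits.
b·(H₀ − H) = 160 × (2.5850 − 2.2446) = 54.46 ms.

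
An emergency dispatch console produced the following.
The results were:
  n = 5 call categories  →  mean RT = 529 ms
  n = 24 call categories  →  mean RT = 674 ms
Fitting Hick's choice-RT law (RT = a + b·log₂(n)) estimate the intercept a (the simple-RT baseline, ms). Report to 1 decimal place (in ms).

Slope: b = (674 − 529) / (log₂ 24 − log₂ 5) = 145/2.2630 = 64.073 ms/bit.
Intercept: a = 529 − 64.073·log₂(5) = 380.226 ms.

380.2 ms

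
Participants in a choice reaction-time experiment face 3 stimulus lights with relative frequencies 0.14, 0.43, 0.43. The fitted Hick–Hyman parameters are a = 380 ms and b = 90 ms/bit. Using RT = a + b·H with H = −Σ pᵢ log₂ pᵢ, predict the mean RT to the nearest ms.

510 ms

H = 0.14·log₂(1/0.14) + 0.43·log₂(1/0.43) + 0.43·log₂(1/0.43) = 1.4442 bits.
RT = 380 + 90 × 1.4442 = 509.98 ms.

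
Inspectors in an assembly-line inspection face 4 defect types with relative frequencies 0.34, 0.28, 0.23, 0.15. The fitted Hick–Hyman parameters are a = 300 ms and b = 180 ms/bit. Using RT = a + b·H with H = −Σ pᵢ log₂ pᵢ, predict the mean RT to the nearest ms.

649 ms

H = 0.34·log₂(1/0.34) + 0.28·log₂(1/0.28) + 0.23·log₂(1/0.23) + 0.15·log₂(1/0.15) = 1.9416 bits.
RT = 300 + 180 × 1.9416 = 649.49 ms.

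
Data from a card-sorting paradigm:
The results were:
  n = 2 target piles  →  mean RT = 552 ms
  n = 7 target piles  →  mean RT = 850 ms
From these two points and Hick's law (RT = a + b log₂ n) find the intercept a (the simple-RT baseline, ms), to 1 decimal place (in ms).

b = (RT₂ − RT₁)/(log₂ n₂ − log₂ n₁) = (850 − 552)/(2.8074 − 1) = 164.882 ms/bit.
a = RT₁ − b·log₂ n₁ = 552 − 164.882 × 1 = 387.118 ms.

387.1 ms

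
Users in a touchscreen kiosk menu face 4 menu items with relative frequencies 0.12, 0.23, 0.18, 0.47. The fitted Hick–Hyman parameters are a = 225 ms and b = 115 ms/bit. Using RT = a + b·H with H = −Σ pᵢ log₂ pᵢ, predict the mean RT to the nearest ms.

433 ms

Entropy contributions −pᵢ log₂ pᵢ: 0.3671, 0.4877, 0.4453, 0.5120; sum H = 1.8120 bits.
RT = a + bH = 225 + 115·1.8120 = 433.38 ms.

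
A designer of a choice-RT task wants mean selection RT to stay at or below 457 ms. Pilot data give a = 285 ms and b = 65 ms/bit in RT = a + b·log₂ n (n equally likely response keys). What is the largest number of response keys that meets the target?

Information budget: (457 − 285)/65 = 2.6462 bits, so n ≤ 2^2.6462 = 6.260 → at most 6.

6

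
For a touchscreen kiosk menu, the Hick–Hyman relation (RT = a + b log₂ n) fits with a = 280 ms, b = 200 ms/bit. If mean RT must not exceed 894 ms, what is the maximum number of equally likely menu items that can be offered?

200·log₂ n ≤ 894 − 280 = 614, giving log₂ n ≤ 3.0700 and n ≤ 8.398. The largest whole number is 8.

8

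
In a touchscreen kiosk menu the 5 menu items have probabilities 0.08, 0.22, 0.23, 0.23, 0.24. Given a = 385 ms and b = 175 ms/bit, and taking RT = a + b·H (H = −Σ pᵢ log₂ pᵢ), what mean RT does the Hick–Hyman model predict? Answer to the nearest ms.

777 ms

Entropy contributions −pᵢ log₂ pᵢ: 0.2915, 0.4806, 0.4877, 0.4877, 0.4941; sum H = 2.2416 bits.
RT = a + bH = 385 + 175·2.2416 = 777.27 ms.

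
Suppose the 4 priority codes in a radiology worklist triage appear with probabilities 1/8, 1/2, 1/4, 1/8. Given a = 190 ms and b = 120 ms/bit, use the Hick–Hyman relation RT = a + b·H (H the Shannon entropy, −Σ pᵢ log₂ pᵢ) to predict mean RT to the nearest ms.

400 ms

H = −Σ pᵢ log₂ pᵢ = 0.125·3 + 0.5·1 + 0.25·2 + 0.125·3 = 1.750 bits.
RT = 190 + 120 × 1.750 = 400.00 ms.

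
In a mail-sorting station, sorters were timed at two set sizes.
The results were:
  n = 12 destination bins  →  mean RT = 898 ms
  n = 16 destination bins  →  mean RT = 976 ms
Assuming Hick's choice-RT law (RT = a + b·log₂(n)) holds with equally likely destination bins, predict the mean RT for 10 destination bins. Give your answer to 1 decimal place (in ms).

848.6 ms

Solve the two-equation system in a and b:
  b = (976 − 898) / (log₂ 16 − log₂ 12) = 78 / (4 − 3.5850) = 187.935 ms/bit
  a = 898 − 187.935 × 3.5850 = 224.261 ms
Then RT(10) = 224.261 + 187.935 × log₂ 10 = 224.261 + 187.935 × 3.3219 ≈ 848.567 ms.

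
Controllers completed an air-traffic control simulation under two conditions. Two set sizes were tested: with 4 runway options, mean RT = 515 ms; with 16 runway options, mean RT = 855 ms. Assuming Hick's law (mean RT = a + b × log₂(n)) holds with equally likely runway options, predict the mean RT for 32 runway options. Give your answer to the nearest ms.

1025 ms

With log₂ n on the abscissa the relation is linear; from the two conditions:
  b = (855 − 515) / (log₂ 16 − log₂ 4) = 340 / (4 − 2) = 170 ms/bit
  a = 515 − 170 × 2 = 175 ms
Then RT(32) = 175 + 170 × log₂ 32 = 175 + 170 × 5 ≈ 1025.000 ms.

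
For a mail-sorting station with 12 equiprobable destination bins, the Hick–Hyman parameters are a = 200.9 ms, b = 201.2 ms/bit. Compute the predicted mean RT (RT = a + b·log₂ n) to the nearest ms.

log₂(12) = 3.5850 bits, so RT = 200.9 + 201.2 × 3.5850 ≈ 922.194 ms.

922 ms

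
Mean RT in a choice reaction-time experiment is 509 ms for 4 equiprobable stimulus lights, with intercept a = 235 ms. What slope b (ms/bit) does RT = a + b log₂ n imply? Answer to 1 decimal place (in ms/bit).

137.0 ms/bit

log₂(4) = 2 bits.
b = (RT − a)/log₂ n = (509 − 235) / 2 = 137.000 ms/bit.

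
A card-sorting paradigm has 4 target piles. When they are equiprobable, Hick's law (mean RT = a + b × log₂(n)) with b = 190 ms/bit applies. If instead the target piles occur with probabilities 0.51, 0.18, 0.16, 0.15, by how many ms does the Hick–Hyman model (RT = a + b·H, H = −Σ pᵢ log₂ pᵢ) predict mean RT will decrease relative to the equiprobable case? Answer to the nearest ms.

The RT saving is b·ΔH. Equiprobable H₀ = log₂(4) = 2.0000 bits; with the given probabilities H = 1.7743 bits.
b·(H₀ − H) = 190 × (2.0000 − 1.7743) = 42.88 ms.

43 ms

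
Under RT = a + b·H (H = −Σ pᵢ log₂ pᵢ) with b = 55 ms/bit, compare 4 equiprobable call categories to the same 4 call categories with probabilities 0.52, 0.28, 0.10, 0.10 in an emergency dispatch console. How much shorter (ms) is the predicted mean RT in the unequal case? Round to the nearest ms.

The RT saving is b·ΔH. Equiprobable H₀ = log₂(4) = 2.0000 bits; with the given probabilities H = 1.6692 bits.
b·(H₀ − H) = 55 × (2.0000 − 1.6692) = 18.19 ms.

18 ms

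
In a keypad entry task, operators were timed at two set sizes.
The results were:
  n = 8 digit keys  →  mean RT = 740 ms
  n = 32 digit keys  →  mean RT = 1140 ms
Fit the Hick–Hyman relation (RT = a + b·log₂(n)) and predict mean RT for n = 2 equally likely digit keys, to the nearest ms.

Fit slope and intercept:
  b = (1140 − 740) / (log₂ 32 − log₂ 8) = 400 / (5 − 3) = 200 ms/bit
  a = 740 − 200 × 3 = 140 ms
Then RT(2) = 140 + 200 × log₂ 2 = 140 + 200 × 1 ≈ 340.000 ms.

340 ms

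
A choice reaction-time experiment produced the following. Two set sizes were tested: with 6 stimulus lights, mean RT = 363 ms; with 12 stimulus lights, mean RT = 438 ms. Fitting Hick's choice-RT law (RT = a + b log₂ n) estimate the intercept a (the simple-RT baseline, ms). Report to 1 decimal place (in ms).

b = (RT₂ − RT₁)/(log₂ n₂ − log₂ n₁) = (438 − 363)/(3.5850 − 2.5850) = 75.000 ms/bit.
Intercept: a = 363 − 75.000·log₂(6) = 169.128 ms.

169.1 ms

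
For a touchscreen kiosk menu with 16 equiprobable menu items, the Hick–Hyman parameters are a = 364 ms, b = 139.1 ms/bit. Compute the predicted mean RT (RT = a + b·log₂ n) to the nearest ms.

log₂(16) = 4 bits, so RT = 364 + 139.1 × 4 ≈ 920.400 ms.

920 ms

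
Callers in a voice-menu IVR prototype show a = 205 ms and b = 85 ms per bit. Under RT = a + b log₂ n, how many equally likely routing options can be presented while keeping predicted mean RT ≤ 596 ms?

Set 205 + 85·log₂ n ≤ 596 → log₂ n ≤ (596 − 205)/85 = 4.6000.
So n ≤ 2^4.6000 = 24.251; the largest integer n is 24.

24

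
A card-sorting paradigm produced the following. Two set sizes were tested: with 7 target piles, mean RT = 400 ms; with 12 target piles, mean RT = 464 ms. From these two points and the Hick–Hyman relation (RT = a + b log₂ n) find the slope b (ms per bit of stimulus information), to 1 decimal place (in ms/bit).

82.3 ms/bit

The slope on a log₂ axis is (464 − 400) / (3.5850 − 2.8074) = 82.304 ms/bit.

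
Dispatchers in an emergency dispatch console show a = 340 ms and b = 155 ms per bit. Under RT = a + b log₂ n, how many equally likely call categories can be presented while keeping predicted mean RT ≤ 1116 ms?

Information budget: (1116 − 340)/155 = 5.0065 bits, so n ≤ 2^5.0065 = 32.143 → at most 32.

32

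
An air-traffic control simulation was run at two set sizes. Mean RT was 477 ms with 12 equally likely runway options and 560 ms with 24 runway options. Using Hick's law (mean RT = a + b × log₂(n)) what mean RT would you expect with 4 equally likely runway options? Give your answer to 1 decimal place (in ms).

With log₂ n on the abscissa the relation is linear; from the two conditions:
  b = (560 − 477) / (log₂ 24 − log₂ 12) = 83 / (4.5850 − 3.5850) = 83.000 ms/bit
  a = 477 − 83.000 × 3.5850 = 179.448 ms
Then RT(4) = 179.448 + 83.000 × log₂ 4 = 179.448 + 83.000 × 2 ≈ 345.448 ms.

345.4 ms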